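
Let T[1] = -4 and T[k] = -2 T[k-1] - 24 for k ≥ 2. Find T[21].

The fixed point is -24/(1 + 2) = -8, so T[k] + 8 = -2(T[k-1] + 8).
Hence T[k] = 4·(-2)^{k-1} - 8.
T[21] = 4·(-2)^{20} - 8 = 4·1048576 - 8 = 4194296.

4194296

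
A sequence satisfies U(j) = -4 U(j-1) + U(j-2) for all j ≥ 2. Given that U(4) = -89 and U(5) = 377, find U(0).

-1

Rearranging, U(j-2) = U(j) + 4 U(j-1).
U(3) = 377 + 4·(-89) = 21
U(2) = -89 + 4·21 = -5
U(1) = 21 + 4·(-5) = 1
U(0) = -5 + 4·1 = -1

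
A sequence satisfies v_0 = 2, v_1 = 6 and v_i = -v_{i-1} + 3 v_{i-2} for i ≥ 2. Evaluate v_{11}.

v_2 = -6 + 3*2 = 0
v_3 = -0 + 3*6 = 18
v_4 = -18 + 3*0 = -18
v_5 = -(-18) + 3*18 = 72
v_6 = -72 + 3*(-18) = -126
v_7 = -(-126) + 3*72 = 342
v_8 = -342 + 3*(-126) = -720
v_9 = -(-720) + 3*342 = 1746
v_{10} = -1746 + 3*(-720) = -3906
v_{11} = -(-3906) + 3*1746 = 9144

9144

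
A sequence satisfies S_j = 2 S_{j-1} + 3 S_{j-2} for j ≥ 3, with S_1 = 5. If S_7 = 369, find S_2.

-3

Let S_2 = y.
S_3 = 15 + 2y
S_4 = 30 + 7y
S_5 = 105 + 20y
S_6 = 300 + 61y
S_7 = 915 + 182y
So 915 + 182y = 369, giving y = -3.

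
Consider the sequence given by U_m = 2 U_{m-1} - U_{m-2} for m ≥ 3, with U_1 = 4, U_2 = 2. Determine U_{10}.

U_3 = 2(2) - 4 = 0
U_4 = 2(0) - 2 = -2
U_5 = 2(-2) - 0 = -4
U_6 = 2(-4) - (-2) = -6
U_7 = 2(-6) - (-4) = -8
U_8 = 2(-8) - (-6) = -10
U_9 = 2(-10) - (-8) = -12
U_{10} = 2(-12) - (-10) = -14

-14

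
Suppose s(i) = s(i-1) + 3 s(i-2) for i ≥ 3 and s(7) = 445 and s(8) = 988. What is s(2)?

4

Rearranging, s(i-2) = (s(i) - s(i-1)) / 3.
s(6) = (988 - 445) / 3 = 543/3 = 181
s(5) = (445 - 181) / 3 = 264/3 = 88
s(4) = (181 - 88) / 3 = 93/3 = 31
s(3) = (88 - 31) / 3 = 57/3 = 19
s(2) = (31 - 19) / 3 = 12/3 = 4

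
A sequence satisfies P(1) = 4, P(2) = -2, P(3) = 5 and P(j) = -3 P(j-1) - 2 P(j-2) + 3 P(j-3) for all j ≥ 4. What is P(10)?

P(4) = -3·5 - 2·(-2) + 3·4 = 1
P(5) = -3·1 - 2·5 + 3·(-2) = -19
P(6) = -3·(-19) - 2·1 + 3·5 = 70
P(7) = -3·70 - 2·(-19) + 3·1 = -169
P(8) = -3·(-169) - 2·70 + 3·(-19) = 310
P(9) = -3·310 - 2·(-169) + 3·70 = -382
P(10) = -3·(-382) - 2·310 + 3·(-169) = 19

19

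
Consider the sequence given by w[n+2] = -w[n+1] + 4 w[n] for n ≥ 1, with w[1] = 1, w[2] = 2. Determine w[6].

w[3] = -2 + 4*1 = 2
w[4] = -2 + 4*2 = 6
w[5] = -6 + 4*2 = 2
w[6] = -2 + 4*6 = 22

22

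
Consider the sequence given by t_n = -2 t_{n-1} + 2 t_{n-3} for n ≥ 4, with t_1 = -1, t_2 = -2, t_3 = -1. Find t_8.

t_4 = -2(-1) + 2(-1) = 0
t_5 = -2(0) + 2(-2) = -4
t_6 = -2(-4) + 2(-1) = 6
t_7 = -2(6) + 2(0) = -12
t_8 = -2(-12) + 2(-4) = 16

16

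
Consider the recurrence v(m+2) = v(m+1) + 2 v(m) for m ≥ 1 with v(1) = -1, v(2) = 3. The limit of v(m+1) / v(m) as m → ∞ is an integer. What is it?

2

The characteristic equation is r^2 - r - 2 = 0, which factors as (r - 2)(r + 1) = 0.
So the roots are 2 and -1. Since |2| > |-1| and the coefficient of 2^m is non-zero, the ratio tends to 2.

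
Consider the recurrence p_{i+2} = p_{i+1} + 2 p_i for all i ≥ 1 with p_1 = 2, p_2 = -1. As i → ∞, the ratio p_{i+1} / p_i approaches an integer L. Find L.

The characteristic equation is r^2 - r - 2 = 0, which factors as (r - 2)(r + 1) = 0.
So the roots are 2 and -1. Since |2| > |-1| and the coefficient of 2^i is non-zero, the ratio tends to 2.

2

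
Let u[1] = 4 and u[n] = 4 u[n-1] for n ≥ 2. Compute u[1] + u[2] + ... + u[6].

5460

u[2] = 4·4 = 16
u[3] = 4·16 = 64
u[4] = 4·64 = 256
u[5] = 4·256 = 1024
u[6] = 4·1024 = 4096
Sum = 4 + 16 + 64 + 256 + 1024 + 4096 = 5460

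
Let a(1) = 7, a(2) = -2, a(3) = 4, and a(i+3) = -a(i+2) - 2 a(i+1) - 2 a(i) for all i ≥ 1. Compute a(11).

-26

a(4) = -4 - 2(-2) - 2(7) = -14
a(5) = -(-14) - 2(4) - 2(-2) = 10
a(6) = -10 - 2(-14) - 2(4) = 10
a(7) = -10 - 2(10) - 2(-14) = -2
a(8) = -(-2) - 2(10) - 2(10) = -38
a(9) = -(-38) - 2(-2) - 2(10) = 22
a(10) = -22 - 2(-38) - 2(-2) = 58
a(11) = -58 - 2(22) - 2(-38) = -26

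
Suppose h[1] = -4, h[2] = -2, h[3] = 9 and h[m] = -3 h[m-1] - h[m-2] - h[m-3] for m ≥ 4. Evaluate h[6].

-156

h[4] = -3·9 - (-2) - (-4) = -21
h[5] = -3·(-21) - 9 - (-2) = 56
h[6] = -3·56 - (-21) - 9 = -156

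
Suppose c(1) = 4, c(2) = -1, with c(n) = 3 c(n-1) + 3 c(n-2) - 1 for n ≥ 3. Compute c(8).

c(3) = 3(-1) + 3(4) - 1 = 8
c(4) = 3(8) + 3(-1) - 1 = 20
c(5) = 3(20) + 3(8) - 1 = 83
c(6) = 3(83) + 3(20) - 1 = 308
c(7) = 3(308) + 3(83) - 1 = 1172
c(8) = 3(1172) + 3(308) - 1 = 4439

4439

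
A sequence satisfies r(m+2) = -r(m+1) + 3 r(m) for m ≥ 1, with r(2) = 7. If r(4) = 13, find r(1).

Let r(1) = y.
r(3) = -7 + 3y
r(4) = 28 - 3y
So 28 - 3y = 13, giving y = 5.

5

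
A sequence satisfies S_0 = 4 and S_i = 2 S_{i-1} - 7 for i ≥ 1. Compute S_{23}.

-25165817

The fixed point is -7/(1 - 2) = 7, so S_i - 7 = 2(S_{i-1} - 7).
Hence S_i = -3·2^i + 7.
S_{23} = -3·2^{23} + 7 = -3·8388608 + 7 = -25165817.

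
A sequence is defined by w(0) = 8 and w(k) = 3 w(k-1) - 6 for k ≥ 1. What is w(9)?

98418

w(1) = 3·8 - 6 = 18
w(2) = 3·18 - 6 = 48
w(3) = 3·48 - 6 = 138
w(4) = 3·138 - 6 = 408
w(5) = 3·408 - 6 = 1218
w(6) = 3·1218 - 6 = 3648
w(7) = 3·3648 - 6 = 10938
w(8) = 3·10938 - 6 = 32808
w(9) = 3·32808 - 6 = 98418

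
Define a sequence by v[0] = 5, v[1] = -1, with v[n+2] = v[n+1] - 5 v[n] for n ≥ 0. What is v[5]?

214

v[2] = (-1) - 5·5 = -26
v[3] = (-26) - 5·(-1) = -21
v[4] = (-21) - 5·(-26) = 109
v[5] = 109 - 5·(-21) = 214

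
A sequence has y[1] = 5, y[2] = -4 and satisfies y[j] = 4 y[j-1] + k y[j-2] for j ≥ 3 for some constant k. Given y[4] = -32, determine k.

2

y[3] = -16 + 5k
y[4] = -64 + 16k
So -64 + 16k = -32, giving k = 2.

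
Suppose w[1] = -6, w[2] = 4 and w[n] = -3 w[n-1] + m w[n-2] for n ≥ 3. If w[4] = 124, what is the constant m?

w[3] = -12 - 6m
w[4] = 36 + 22m
So 36 + 22m = 124, giving m = 4.

4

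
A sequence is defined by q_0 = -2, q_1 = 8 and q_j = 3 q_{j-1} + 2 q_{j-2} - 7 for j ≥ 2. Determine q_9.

92678

q_2 = 3*8 + 2*(-2) - 7 = 13
q_3 = 3*13 + 2*8 - 7 = 48
q_4 = 3*48 + 2*13 - 7 = 163
q_5 = 3*163 + 2*48 - 7 = 578
q_6 = 3*578 + 2*163 - 7 = 2053
q_7 = 3*2053 + 2*578 - 7 = 7308
q_8 = 3*7308 + 2*2053 - 7 = 26023
q_9 = 3*26023 + 2*7308 - 7 = 92678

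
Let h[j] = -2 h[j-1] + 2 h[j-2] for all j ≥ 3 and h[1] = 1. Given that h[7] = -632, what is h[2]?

6

Let h[2] = y.
h[3] = 2 - 2y
h[4] = -4 + 6y
h[5] = 12 - 16y
h[6] = -32 + 44y
h[7] = 88 - 120y
So 88 - 120y = -632, giving y = 6.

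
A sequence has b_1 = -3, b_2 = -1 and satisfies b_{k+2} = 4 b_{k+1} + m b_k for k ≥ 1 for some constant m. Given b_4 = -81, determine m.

5

b_3 = -4 - 3m
b_4 = -16 - 13m
So -16 - 13m = -81, giving m = 5.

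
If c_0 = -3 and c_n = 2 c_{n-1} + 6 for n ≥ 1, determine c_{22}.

12582906

The fixed point is 6/(1 - 2) = -6, so c_n + 6 = 2(c_{n-1} + 6).
Hence c_n = 3·2^n - 6.
c_{22} = 3·2^{22} - 6 = 3·4194304 - 6 = 12582906.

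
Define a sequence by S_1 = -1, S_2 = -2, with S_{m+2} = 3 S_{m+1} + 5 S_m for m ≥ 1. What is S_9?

S_3 = 3(-2) + 5(-1) = -11
S_4 = 3(-11) + 5(-2) = -43
S_5 = 3(-43) + 5(-11) = -184
S_6 = 3(-184) + 5(-43) = -767
S_7 = 3(-767) + 5(-184) = -3221
S_8 = 3(-3221) + 5(-767) = -13498
S_9 = 3(-13498) + 5(-3221) = -56599

-56599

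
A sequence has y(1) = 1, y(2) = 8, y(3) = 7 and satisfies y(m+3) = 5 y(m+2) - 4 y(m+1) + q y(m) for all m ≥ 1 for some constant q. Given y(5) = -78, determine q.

y(4) = 3 + q
y(5) = -13 + 13q
So -13 + 13q = -78, giving q = -5.

-5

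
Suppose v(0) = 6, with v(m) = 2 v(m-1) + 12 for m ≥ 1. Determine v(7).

v(1) = 2(6) + 12 = 24
v(2) = 2(24) + 12 = 60
v(3) = 2(60) + 12 = 132
v(4) = 2(132) + 12 = 276
v(5) = 2(276) + 12 = 564
v(6) = 2(564) + 12 = 1140
v(7) = 2(1140) + 12 = 2292

2292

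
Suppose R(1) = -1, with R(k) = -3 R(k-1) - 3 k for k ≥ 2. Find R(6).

-81

R(2) = -3(-1) - 6 = -3
R(3) = -3(-3) - 9 = 0
R(4) = -3(0) - 12 = -12
R(5) = -3(-12) - 15 = 21
R(6) = -3(21) - 18 = -81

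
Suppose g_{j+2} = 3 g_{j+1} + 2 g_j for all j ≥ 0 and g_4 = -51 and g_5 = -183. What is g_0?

Rearranging, g_{j-2} = (g_j - 3 g_{j-1}) / 2.
g_3 = (-183 - 3(-51)) / 2 = -30/2 = -15
g_2 = (-51 - 3(-15)) / 2 = -6/2 = -3
g_1 = (-15 - 3(-3)) / 2 = -6/2 = -3
g_0 = (-3 - 3(-3)) / 2 = 6/2 = 3

3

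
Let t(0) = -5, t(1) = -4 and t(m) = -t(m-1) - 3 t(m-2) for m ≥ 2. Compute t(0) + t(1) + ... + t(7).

-189

t(2) = -(-4) - 3*(-5) = 19
t(3) = -19 - 3*(-4) = -7
t(4) = -(-7) - 3*19 = -50
t(5) = -(-50) - 3*(-7) = 71
t(6) = -71 - 3*(-50) = 79
t(7) = -79 - 3*71 = -292
Sum = (-5) + (-4) + 19 + (-7) + (-50) + 71 + 79 + (-292) = -189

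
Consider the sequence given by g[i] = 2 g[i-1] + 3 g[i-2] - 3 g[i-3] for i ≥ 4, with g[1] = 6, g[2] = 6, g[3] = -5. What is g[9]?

-2642

g[4] = 2*(-5) + 3*6 - 3*6 = -10
g[5] = 2*(-10) + 3*(-5) - 3*6 = -53
g[6] = 2*(-53) + 3*(-10) - 3*(-5) = -121
g[7] = 2*(-121) + 3*(-53) - 3*(-10) = -371
g[8] = 2*(-371) + 3*(-121) - 3*(-53) = -946
g[9] = 2*(-946) + 3*(-371) - 3*(-121) = -2642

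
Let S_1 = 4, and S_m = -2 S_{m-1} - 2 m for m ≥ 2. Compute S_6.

S_2 = -2(4) - 4 = -12
S_3 = -2(-12) - 6 = 18
S_4 = -2(18) - 8 = -44
S_5 = -2(-44) - 10 = 78
S_6 = -2(78) - 12 = -168

-168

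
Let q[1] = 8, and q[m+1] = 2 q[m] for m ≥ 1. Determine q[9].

2048

q[2] = 2*8 = 16
q[3] = 2*16 = 32
q[4] = 2*32 = 64
q[5] = 2*64 = 128
q[6] = 2*128 = 256
q[7] = 2*256 = 512
q[8] = 2*512 = 1024
q[9] = 2*1024 = 2048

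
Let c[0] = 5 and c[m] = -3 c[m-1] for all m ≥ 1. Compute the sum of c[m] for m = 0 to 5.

-910

c[1] = -3*5 = -15
c[2] = -3*(-15) = 45
c[3] = -3*45 = -135
c[4] = -3*(-135) = 405
c[5] = -3*405 = -1215
Sum = 5 + (-15) + 45 + (-135) + 405 + (-1215) = -910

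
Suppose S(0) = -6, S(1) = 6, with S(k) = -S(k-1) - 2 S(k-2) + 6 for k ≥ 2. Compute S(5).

S(2) = -6 - 2*(-6) + 6 = 12
S(3) = -12 - 2*6 + 6 = -18
S(4) = -(-18) - 2*12 + 6 = 0
S(5) = -0 - 2*(-18) + 6 = 42

42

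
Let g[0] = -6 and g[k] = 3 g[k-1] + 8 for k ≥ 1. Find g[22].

-62762119222

The fixed point is 8/(1 - 3) = -4, so g[k] + 4 = 3(g[k-1] + 4).
Hence g[k] = -2·3^k - 4.
g[22] = -2·3^{22} - 4 = -2·31381059609 - 4 = -62762119222.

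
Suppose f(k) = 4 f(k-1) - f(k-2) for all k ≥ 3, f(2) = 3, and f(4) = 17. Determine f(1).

7

Let f(1) = x.
f(3) = 12 - x
f(4) = 45 - 4x
So 45 - 4x = 17, giving x = 7.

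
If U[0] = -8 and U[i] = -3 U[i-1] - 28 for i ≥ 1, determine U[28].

-22876792454968

The fixed point is -28/(1 + 3) = -7, so U[i] + 7 = -3(U[i-1] + 7).
Hence U[i] = -1·(-3)^i - 7.
U[28] = -1·(-3)^{28} - 7 = -1·22876792454961 - 7 = -22876792454968.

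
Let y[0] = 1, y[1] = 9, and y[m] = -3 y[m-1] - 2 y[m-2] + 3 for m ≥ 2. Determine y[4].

y[2] = -3·9 - 2·1 + 3 = -26
y[3] = -3·(-26) - 2·9 + 3 = 63
y[4] = -3·63 - 2·(-26) + 3 = -134

-134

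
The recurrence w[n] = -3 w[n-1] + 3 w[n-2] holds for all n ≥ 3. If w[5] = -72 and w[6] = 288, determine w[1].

Rearranging, w[n-2] = (w[n] + 3 w[n-1]) / 3.
w[4] = (288 + 3·(-72)) / 3 = 72/3 = 24
w[3] = (-72 + 3·24) / 3 = 0/3 = 0
w[2] = (24 + 3·0) / 3 = 24/3 = 8
w[1] = (0 + 3·8) / 3 = 24/3 = 8

8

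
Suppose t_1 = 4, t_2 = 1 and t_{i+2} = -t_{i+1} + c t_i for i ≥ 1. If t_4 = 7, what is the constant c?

-2

t_3 = -1 + 4c
t_4 = 1 - 3c
So 1 - 3c = 7, giving c = -2.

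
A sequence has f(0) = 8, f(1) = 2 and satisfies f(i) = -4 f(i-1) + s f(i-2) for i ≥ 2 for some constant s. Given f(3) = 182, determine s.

-5

f(2) = -8 + 8s
f(3) = 32 - 30s
So 32 - 30s = 182, giving s = -5.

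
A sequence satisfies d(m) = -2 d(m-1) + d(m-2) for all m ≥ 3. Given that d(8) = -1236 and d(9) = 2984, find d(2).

Rearranging, d(m-2) = d(m) + 2 d(m-1).
d(7) = 2984 + 2*(-1236) = 512
d(6) = -1236 + 2*512 = -212
d(5) = 512 + 2*(-212) = 88
d(4) = -212 + 2*88 = -36
d(3) = 88 + 2*(-36) = 16
d(2) = -36 + 2*16 = -4

-4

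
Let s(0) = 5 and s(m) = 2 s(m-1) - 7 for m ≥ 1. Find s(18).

-524281

The fixed point is -7/(1 - 2) = 7, so s(m) - 7 = 2(s(m-1) - 7).
Hence s(m) = -2·2^m + 7.
s(18) = -2·2^{18} + 7 = -2·262144 + 7 = -524281.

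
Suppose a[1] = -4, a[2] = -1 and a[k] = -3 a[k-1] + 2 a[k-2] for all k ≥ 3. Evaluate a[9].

a[3] = -3·(-1) + 2·(-4) = -5
a[4] = -3·(-5) + 2·(-1) = 13
a[5] = -3·13 + 2·(-5) = -49
a[6] = -3·(-49) + 2·13 = 173
a[7] = -3·173 + 2·(-49) = -617
a[8] = -3·(-617) + 2·173 = 2197
a[9] = -3·2197 + 2·(-617) = -7825

-7825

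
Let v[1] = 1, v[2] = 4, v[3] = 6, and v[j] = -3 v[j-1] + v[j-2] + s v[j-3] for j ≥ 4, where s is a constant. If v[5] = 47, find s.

v[4] = -14 + s
v[5] = 48 + s
So 48 + s = 47, giving s = -1.

-1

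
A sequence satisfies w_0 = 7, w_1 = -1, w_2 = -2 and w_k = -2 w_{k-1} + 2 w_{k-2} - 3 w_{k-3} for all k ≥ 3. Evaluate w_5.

-106

w_3 = -2*(-2) + 2*(-1) - 3*7 = -19
w_4 = -2*(-19) + 2*(-2) - 3*(-1) = 37
w_5 = -2*37 + 2*(-19) - 3*(-2) = -106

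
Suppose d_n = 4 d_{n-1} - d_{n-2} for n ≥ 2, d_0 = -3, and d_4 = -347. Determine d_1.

-7

Let d_1 = v.
d_2 = 3 + 4v
d_3 = 12 + 15v
d_4 = 45 + 56v
So 45 + 56v = -347, giving v = -7.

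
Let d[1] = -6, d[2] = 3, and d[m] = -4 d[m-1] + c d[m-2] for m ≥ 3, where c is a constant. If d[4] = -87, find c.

d[3] = -12 - 6c
d[4] = 48 + 27c
So 48 + 27c = -87, giving c = -5.

-5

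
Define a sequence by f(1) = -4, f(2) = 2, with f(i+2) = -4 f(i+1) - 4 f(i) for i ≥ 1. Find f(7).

f(3) = -4·2 - 4·(-4) = 8
f(4) = -4·8 - 4·2 = -40
f(5) = -4·(-40) - 4·8 = 128
f(6) = -4·128 - 4·(-40) = -352
f(7) = -4·(-352) - 4·128 = 896

896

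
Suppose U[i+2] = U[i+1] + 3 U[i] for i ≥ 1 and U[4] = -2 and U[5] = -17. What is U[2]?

Rearranging, U[i-2] = (U[i] - U[i-1]) / 3.
U[3] = (-17 - (-2)) / 3 = -15/3 = -5
U[2] = (-2 - (-5)) / 3 = 3/3 = 1

1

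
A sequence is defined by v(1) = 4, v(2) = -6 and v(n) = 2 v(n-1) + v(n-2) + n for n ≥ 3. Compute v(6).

v(3) = 2·(-6) + 4 + 3 = -5
v(4) = 2·(-5) + (-6) + 4 = -12
v(5) = 2·(-12) + (-5) + 5 = -24
v(6) = 2·(-24) + (-12) + 6 = -54

-54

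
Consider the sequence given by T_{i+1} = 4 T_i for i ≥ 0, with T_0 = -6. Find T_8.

-393216

T_1 = 4(-6) = -24
T_2 = 4(-24) = -96
T_3 = 4(-96) = -384
T_4 = 4(-384) = -1536
T_5 = 4(-1536) = -6144
T_6 = 4(-6144) = -24576
T_7 = 4(-24576) = -98304
T_8 = 4(-98304) = -393216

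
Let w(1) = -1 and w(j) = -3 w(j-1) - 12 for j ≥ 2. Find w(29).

45753584909919

The fixed point is -12/(1 + 3) = -3, so w(j) + 3 = -3(w(j-1) + 3).
Hence w(j) = 2·(-3)^{j-1} - 3.
w(29) = 2·(-3)^{28} - 3 = 2·22876792454961 - 3 = 45753584909919.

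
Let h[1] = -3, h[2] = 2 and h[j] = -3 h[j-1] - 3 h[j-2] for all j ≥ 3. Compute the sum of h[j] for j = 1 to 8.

h[3] = -3·2 - 3·(-3) = 3
h[4] = -3·3 - 3·2 = -15
h[5] = -3·(-15) - 3·3 = 36
h[6] = -3·36 - 3·(-15) = -63
h[7] = -3·(-63) - 3·36 = 81
h[8] = -3·81 - 3·(-63) = -54
Sum = (-3) + 2 + 3 + (-15) + 36 + (-63) + 81 + (-54) = -13

-13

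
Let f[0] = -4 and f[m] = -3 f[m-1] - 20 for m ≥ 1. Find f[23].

The fixed point is -20/(1 + 3) = -5, so f[m] + 5 = -3(f[m-1] + 5).
Hence f[m] = 1·(-3)^m - 5.
f[23] = 1·(-3)^{23} - 5 = 1·-94143178827 - 5 = -94143178832.

-94143178832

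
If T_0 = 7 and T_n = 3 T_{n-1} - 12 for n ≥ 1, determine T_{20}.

3486784407

The fixed point is -12/(1 - 3) = 6, so T_n - 6 = 3(T_{n-1} - 6).
Hence T_n = 1·3^n + 6.
T_{20} = 1·3^{20} + 6 = 1·3486784401 + 6 = 3486784407.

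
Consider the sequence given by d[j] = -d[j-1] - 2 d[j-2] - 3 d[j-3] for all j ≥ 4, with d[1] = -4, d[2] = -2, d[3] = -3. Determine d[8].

d[4] = -(-3) - 2·(-2) - 3·(-4) = 19
d[5] = -19 - 2·(-3) - 3·(-2) = -7
d[6] = -(-7) - 2·19 - 3·(-3) = -22
d[7] = -(-22) - 2·(-7) - 3·19 = -21
d[8] = -(-21) - 2·(-22) - 3·(-7) = 86

86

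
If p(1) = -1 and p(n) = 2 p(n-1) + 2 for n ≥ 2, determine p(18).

131070

The fixed point is 2/(1 - 2) = -2, so p(n) + 2 = 2(p(n-1) + 2).
Hence p(n) = 1·2^{n-1} - 2.
p(18) = 1·2^{17} - 2 = 1·131072 - 2 = 131070.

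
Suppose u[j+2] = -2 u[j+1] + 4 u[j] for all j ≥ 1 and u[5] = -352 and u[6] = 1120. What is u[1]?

Rearranging, u[j-2] = (u[j] + 2 u[j-1]) / 4.
u[4] = (1120 + 2(-352)) / 4 = 416/4 = 104
u[3] = (-352 + 2(104)) / 4 = -144/4 = -36
u[2] = (104 + 2(-36)) / 4 = 32/4 = 8
u[1] = (-36 + 2(8)) / 4 = -20/4 = -5

-5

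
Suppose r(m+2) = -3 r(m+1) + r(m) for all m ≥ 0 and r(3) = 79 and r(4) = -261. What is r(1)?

7

Rearranging, r(m-2) = r(m) + 3 r(m-1).
r(2) = -261 + 3*79 = -24
r(1) = 79 + 3*(-24) = 7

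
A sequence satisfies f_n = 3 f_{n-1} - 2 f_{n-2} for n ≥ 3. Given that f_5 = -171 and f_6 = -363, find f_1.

Rearranging, f_{n-2} = (f_n - 3 f_{n-1}) / -2.
f_4 = (-363 - 3*(-171)) / -2 = 150/-2 = -75
f_3 = (-171 - 3*(-75)) / -2 = 54/-2 = -27
f_2 = (-75 - 3*(-27)) / -2 = 6/-2 = -3
f_1 = (-27 - 3*(-3)) / -2 = -18/-2 = 9

9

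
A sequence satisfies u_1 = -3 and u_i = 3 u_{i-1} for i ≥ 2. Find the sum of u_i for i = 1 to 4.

u_2 = 3·(-3) = -9
u_3 = 3·(-9) = -27
u_4 = 3·(-27) = -81
Sum = (-3) + (-9) + (-27) + (-81) = -120

-120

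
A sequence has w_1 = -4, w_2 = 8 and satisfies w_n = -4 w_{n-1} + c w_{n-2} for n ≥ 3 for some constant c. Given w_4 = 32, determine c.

w_3 = -32 - 4c
w_4 = 128 + 24c
So 128 + 24c = 32, giving c = -4.

-4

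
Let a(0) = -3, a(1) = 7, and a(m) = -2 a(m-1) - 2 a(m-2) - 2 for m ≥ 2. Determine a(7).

-18

a(2) = -2*7 - 2*(-3) - 2 = -10
a(3) = -2*(-10) - 2*7 - 2 = 4
a(4) = -2*4 - 2*(-10) - 2 = 10
a(5) = -2*10 - 2*4 - 2 = -30
a(6) = -2*(-30) - 2*10 - 2 = 38
a(7) = -2*38 - 2*(-30) - 2 = -18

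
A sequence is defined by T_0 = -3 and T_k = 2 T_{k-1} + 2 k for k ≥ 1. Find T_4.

4

T_1 = 2·(-3) + 2 = -4
T_2 = 2·(-4) + 4 = -4
T_3 = 2·(-4) + 6 = -2
T_4 = 2·(-2) + 8 = 4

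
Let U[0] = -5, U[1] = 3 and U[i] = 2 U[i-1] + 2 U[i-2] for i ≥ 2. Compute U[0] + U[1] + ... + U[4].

-20

U[2] = 2(3) + 2(-5) = -4
U[3] = 2(-4) + 2(3) = -2
U[4] = 2(-2) + 2(-4) = -12
Sum = (-5) + 3 + (-4) + (-2) + (-12) = -20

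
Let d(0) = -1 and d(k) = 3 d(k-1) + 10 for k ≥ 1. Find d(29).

The fixed point is 10/(1 - 3) = -5, so d(k) + 5 = 3(d(k-1) + 5).
Hence d(k) = 4·3^k - 5.
d(29) = 4·3^{29} - 5 = 4·68630377364883 - 5 = 274521509459527.

274521509459527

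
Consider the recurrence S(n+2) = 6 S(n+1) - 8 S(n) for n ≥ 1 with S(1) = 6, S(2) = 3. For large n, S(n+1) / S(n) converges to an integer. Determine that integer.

The characteristic equation is r^2 - 6r + 8 = 0, which factors as (r - 4)(r - 2) = 0.
So the roots are 4 and 2. Since |4| > |2| and the coefficient of 4^n is non-zero, the ratio tends to 4.

4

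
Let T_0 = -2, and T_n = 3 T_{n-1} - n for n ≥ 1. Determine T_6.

T_1 = 3(-2) - 1 = -7
T_2 = 3(-7) - 2 = -23
T_3 = 3(-23) - 3 = -72
T_4 = 3(-72) - 4 = -220
T_5 = 3(-220) - 5 = -665
T_6 = 3(-665) - 6 = -2001

-2001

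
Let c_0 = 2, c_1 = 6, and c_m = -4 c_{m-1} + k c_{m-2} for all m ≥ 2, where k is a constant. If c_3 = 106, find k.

c_2 = -24 + 2k
c_3 = 96 - 2k
So 96 - 2k = 106, giving k = -5.

-5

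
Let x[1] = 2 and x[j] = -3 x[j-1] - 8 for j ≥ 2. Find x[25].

1129718145922

The fixed point is -8/(1 + 3) = -2, so x[j] + 2 = -3(x[j-1] + 2).
Hence x[j] = 4·(-3)^{j-1} - 2.
x[25] = 4·(-3)^{24} - 2 = 4·282429536481 - 2 = 1129718145922.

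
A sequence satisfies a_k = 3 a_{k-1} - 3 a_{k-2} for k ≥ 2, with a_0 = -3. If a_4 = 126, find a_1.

Let a_1 = y.
a_2 = 9 + 3y
a_3 = 27 + 6y
a_4 = 54 + 9y
So 54 + 9y = 126, giving y = 8.

8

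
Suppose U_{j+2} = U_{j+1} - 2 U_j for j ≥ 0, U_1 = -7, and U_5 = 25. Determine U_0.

3

Let U_0 = v.
U_2 = -7 - 2v
U_3 = 7 - 2v
U_4 = 21 + 2v
U_5 = 7 + 6v
So 7 + 6v = 25, giving v = 3.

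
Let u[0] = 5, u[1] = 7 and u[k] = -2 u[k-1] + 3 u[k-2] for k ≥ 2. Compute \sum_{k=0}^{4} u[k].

u[2] = -2·7 + 3·5 = 1
u[3] = -2·1 + 3·7 = 19
u[4] = -2·19 + 3·1 = -35
Sum = 5 + 7 + 1 + 19 + (-35) = -3

-3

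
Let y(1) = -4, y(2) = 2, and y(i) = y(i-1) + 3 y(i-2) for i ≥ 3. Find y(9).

y(3) = 2 + 3·(-4) = -10
y(4) = (-10) + 3·2 = -4
y(5) = (-4) + 3·(-10) = -34
y(6) = (-34) + 3·(-4) = -46
y(7) = (-46) + 3·(-34) = -148
y(8) = (-148) + 3·(-46) = -286
y(9) = (-286) + 3·(-148) = -730

-730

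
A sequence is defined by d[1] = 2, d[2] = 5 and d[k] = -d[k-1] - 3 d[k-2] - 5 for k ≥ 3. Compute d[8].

221

d[3] = -5 - 3*2 - 5 = -16
d[4] = -(-16) - 3*5 - 5 = -4
d[5] = -(-4) - 3*(-16) - 5 = 47
d[6] = -47 - 3*(-4) - 5 = -40
d[7] = -(-40) - 3*47 - 5 = -106
d[8] = -(-106) - 3*(-40) - 5 = 221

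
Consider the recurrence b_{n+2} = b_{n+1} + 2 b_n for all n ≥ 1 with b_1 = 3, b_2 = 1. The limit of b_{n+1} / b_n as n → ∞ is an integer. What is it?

The characteristic equation is r^2 - r - 2 = 0, which factors as (r - 2)(r + 1) = 0.
So the roots are 2 and -1. Since |2| > |-1| and the coefficient of 2^n is non-zero, the ratio tends to 2.

2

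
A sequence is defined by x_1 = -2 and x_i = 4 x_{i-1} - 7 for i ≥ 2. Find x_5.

x_2 = 4·(-2) - 7 = -15
x_3 = 4·(-15) - 7 = -67
x_4 = 4·(-67) - 7 = -275
x_5 = 4·(-275) - 7 = -1107

-1107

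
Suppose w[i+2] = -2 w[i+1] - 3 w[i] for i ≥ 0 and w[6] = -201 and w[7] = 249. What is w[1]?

3

Rearranging, w[i-2] = (w[i] + 2 w[i-1]) / -3.
w[5] = (249 + 2(-201)) / -3 = -153/-3 = 51
w[4] = (-201 + 2(51)) / -3 = -99/-3 = 33
w[3] = (51 + 2(33)) / -3 = 117/-3 = -39
w[2] = (33 + 2(-39)) / -3 = -45/-3 = 15
w[1] = (-39 + 2(15)) / -3 = -9/-3 = 3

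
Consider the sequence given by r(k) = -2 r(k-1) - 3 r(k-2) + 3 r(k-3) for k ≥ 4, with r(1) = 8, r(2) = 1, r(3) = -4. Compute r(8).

-574

r(4) = -2·(-4) - 3·1 + 3·8 = 29
r(5) = -2·29 - 3·(-4) + 3·1 = -43
r(6) = -2·(-43) - 3·29 + 3·(-4) = -13
r(7) = -2·(-13) - 3·(-43) + 3·29 = 242
r(8) = -2·242 - 3·(-13) + 3·(-43) = -574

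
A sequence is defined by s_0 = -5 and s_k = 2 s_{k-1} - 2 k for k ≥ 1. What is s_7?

s_1 = 2(-5) - 2 = -12
s_2 = 2(-12) - 4 = -28
s_3 = 2(-28) - 6 = -62
s_4 = 2(-62) - 8 = -132
s_5 = 2(-132) - 10 = -274
s_6 = 2(-274) - 12 = -560
s_7 = 2(-560) - 14 = -1134

-1134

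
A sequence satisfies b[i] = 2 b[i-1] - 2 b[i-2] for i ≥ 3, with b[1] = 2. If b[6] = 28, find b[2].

-7

Let b[2] = w.
b[3] = -4 + 2w
b[4] = -8 + 2w
b[5] = -8
b[6] = -4w
So -4w = 28, giving w = -7.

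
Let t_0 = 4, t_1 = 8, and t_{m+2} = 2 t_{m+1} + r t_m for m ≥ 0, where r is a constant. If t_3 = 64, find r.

2

t_2 = 16 + 4r
t_3 = 32 + 16r
So 32 + 16r = 64, giving r = 2.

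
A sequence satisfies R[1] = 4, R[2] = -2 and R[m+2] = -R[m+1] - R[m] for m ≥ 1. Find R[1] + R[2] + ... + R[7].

R[3] = -(-2) - 4 = -2
R[4] = -(-2) - (-2) = 4
R[5] = -4 - (-2) = -2
R[6] = -(-2) - 4 = -2
R[7] = -(-2) - (-2) = 4
Sum = 4 + (-2) + (-2) + 4 + (-2) + (-2) + 4 = 4

4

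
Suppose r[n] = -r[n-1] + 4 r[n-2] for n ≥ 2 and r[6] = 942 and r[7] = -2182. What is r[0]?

Rearranging, r[n-2] = (r[n] + r[n-1]) / 4.
r[5] = (-2182 + 942) / 4 = -1240/4 = -310
r[4] = (942 + (-310)) / 4 = 632/4 = 158
r[3] = (-310 + 158) / 4 = -152/4 = -38
r[2] = (158 + (-38)) / 4 = 120/4 = 30
r[1] = (-38 + 30) / 4 = -8/4 = -2
r[0] = (30 + (-2)) / 4 = 28/4 = 7

7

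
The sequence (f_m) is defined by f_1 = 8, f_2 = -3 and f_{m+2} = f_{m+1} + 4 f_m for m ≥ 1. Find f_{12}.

f_3 = (-3) + 4*8 = 29
f_4 = 29 + 4*(-3) = 17
f_5 = 17 + 4*29 = 133
f_6 = 133 + 4*17 = 201
f_7 = 201 + 4*133 = 733
f_8 = 733 + 4*201 = 1537
f_9 = 1537 + 4*733 = 4469
f_{10} = 4469 + 4*1537 = 10617
f_{11} = 10617 + 4*4469 = 28493
f_{12} = 28493 + 4*10617 = 70961

70961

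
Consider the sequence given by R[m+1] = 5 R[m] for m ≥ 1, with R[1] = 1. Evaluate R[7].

15625

R[2] = 5*1 = 5
R[3] = 5*5 = 25
R[4] = 5*25 = 125
R[5] = 5*125 = 625
R[6] = 5*625 = 3125
R[7] = 5*3125 = 15625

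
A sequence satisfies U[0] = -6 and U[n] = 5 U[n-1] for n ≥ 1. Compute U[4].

-3750

U[1] = 5*(-6) = -30
U[2] = 5*(-30) = -150
U[3] = 5*(-150) = -750
U[4] = 5*(-750) = -3750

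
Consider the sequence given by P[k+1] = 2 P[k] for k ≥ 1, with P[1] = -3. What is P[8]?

-384

P[2] = 2·(-3) = -6
P[3] = 2·(-6) = -12
P[4] = 2·(-12) = -24
P[5] = 2·(-24) = -48
P[6] = 2·(-48) = -96
P[7] = 2·(-96) = -192
P[8] = 2·(-192) = -384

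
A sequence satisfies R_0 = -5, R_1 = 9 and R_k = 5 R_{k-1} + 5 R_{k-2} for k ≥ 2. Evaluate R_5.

R_2 = 5·9 + 5·(-5) = 20
R_3 = 5·20 + 5·9 = 145
R_4 = 5·145 + 5·20 = 825
R_5 = 5·825 + 5·145 = 4850

4850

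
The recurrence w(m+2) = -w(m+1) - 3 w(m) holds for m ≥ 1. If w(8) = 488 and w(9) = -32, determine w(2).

Rearranging, w(m-2) = (w(m) + w(m-1)) / -3.
w(7) = (-32 + 488) / -3 = 456/-3 = -152
w(6) = (488 + (-152)) / -3 = 336/-3 = -112
w(5) = (-152 + (-112)) / -3 = -264/-3 = 88
w(4) = (-112 + 88) / -3 = -24/-3 = 8
w(3) = (88 + 8) / -3 = 96/-3 = -32
w(2) = (8 + (-32)) / -3 = -24/-3 = 8

8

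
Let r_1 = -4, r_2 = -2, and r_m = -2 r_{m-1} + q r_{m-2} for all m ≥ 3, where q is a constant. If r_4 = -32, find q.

r_3 = 4 - 4q
r_4 = -8 + 6q
So -8 + 6q = -32, giving q = -4.

-4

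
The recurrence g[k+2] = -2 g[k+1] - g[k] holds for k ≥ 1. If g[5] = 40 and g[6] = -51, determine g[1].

-4

Rearranging, g[k-2] = -(g[k] + 2 g[k-1]).
g[4] = -(-51 + 2*40) = -29
g[3] = -(40 + 2*(-29)) = 18
g[2] = -(-29 + 2*18) = -7
g[1] = -(18 + 2*(-7)) = -4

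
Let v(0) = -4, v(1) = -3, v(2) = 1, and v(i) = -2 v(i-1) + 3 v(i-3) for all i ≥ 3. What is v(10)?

v(3) = -2·1 + 3·(-4) = -14
v(4) = -2·(-14) + 3·(-3) = 19
v(5) = -2·19 + 3·1 = -35
v(6) = -2·(-35) + 3·(-14) = 28
v(7) = -2·28 + 3·19 = 1
v(8) = -2·1 + 3·(-35) = -107
v(9) = -2·(-107) + 3·28 = 298
v(10) = -2·298 + 3·1 = -593

-593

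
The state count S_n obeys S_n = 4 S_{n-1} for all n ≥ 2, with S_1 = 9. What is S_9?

S_2 = 4·9 = 36
S_3 = 4·36 = 144
S_4 = 4·144 = 576
S_5 = 4·576 = 2304
S_6 = 4·2304 = 9216
S_7 = 4·9216 = 36864
S_8 = 4·36864 = 147456
S_9 = 4·147456 = 589824

589824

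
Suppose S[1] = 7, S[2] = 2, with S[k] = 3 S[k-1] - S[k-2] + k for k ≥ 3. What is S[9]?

1532

S[3] = 3(2) - 7 + 3 = 2
S[4] = 3(2) - 2 + 4 = 8
S[5] = 3(8) - 2 + 5 = 27
S[6] = 3(27) - 8 + 6 = 79
S[7] = 3(79) - 27 + 7 = 217
S[8] = 3(217) - 79 + 8 = 580
S[9] = 3(580) - 217 + 9 = 1532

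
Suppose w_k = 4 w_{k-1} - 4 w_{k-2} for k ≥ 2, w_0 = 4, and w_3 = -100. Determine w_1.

Let w_1 = v.
w_2 = -16 + 4v
w_3 = -64 + 12v
So -64 + 12v = -100, giving v = -3.

-3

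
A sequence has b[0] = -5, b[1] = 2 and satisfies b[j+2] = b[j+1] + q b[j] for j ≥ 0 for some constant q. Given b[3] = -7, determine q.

b[2] = 2 - 5q
b[3] = 2 - 3q
So 2 - 3q = -7, giving q = 3.

3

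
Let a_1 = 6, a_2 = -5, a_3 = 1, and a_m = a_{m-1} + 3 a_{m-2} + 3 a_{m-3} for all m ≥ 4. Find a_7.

a_4 = 1 + 3*(-5) + 3*6 = 4
a_5 = 4 + 3*1 + 3*(-5) = -8
a_6 = (-8) + 3*4 + 3*1 = 7
a_7 = 7 + 3*(-8) + 3*4 = -5

-5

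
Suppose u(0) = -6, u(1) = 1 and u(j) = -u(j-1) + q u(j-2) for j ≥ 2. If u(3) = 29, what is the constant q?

u(2) = -1 - 6q
u(3) = 1 + 7q
So 1 + 7q = 29, giving q = 4.

4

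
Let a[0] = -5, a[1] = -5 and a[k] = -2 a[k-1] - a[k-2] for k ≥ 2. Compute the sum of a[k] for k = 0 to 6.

25

a[2] = -2*(-5) - (-5) = 15
a[3] = -2*15 - (-5) = -25
a[4] = -2*(-25) - 15 = 35
a[5] = -2*35 - (-25) = -45
a[6] = -2*(-45) - 35 = 55
Sum = (-5) + (-5) + 15 + (-25) + 35 + (-45) + 55 = 25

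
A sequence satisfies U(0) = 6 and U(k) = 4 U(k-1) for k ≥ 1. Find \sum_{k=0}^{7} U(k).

U(1) = 4(6) = 24
U(2) = 4(24) = 96
U(3) = 4(96) = 384
U(4) = 4(384) = 1536
U(5) = 4(1536) = 6144
U(6) = 4(6144) = 24576
U(7) = 4(24576) = 98304
Sum = 6 + 24 + 96 + 384 + 1536 + 6144 + 24576 + 98304 = 131070

131070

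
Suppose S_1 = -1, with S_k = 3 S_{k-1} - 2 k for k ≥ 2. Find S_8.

S_2 = 3·(-1) - 4 = -7
S_3 = 3·(-7) - 6 = -27
S_4 = 3·(-27) - 8 = -89
S_5 = 3·(-89) - 10 = -277
S_6 = 3·(-277) - 12 = -843
S_7 = 3·(-843) - 14 = -2543
S_8 = 3·(-2543) - 16 = -7645

-7645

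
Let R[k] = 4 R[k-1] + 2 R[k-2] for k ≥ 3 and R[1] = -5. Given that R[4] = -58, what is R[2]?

-1

Let R[2] = v.
R[3] = -10 + 4v
R[4] = -40 + 18v
So -40 + 18v = -58, giving v = -1.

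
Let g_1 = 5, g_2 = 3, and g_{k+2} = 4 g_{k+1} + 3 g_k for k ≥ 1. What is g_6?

2547

g_3 = 4·3 + 3·5 = 27
g_4 = 4·27 + 3·3 = 117
g_5 = 4·117 + 3·27 = 549
g_6 = 4·549 + 3·117 = 2547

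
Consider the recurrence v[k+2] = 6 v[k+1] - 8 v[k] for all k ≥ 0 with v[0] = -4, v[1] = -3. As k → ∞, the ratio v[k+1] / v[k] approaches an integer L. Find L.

The characteristic equation is r^2 - 6r + 8 = 0, which factors as (r - 4)(r - 2) = 0.
So the roots are 4 and 2. Since |4| > |2| and the coefficient of 4^k is non-zero, the ratio tends to 4.

4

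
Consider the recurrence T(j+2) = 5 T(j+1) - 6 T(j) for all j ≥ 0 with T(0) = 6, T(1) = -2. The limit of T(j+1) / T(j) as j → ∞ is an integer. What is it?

The characteristic equation is r^2 - 5r + 6 = 0, which factors as (r - 3)(r - 2) = 0.
So the roots are 3 and 2. Since |3| > |2| and the coefficient of 3^j is non-zero, the ratio tends to 3.

3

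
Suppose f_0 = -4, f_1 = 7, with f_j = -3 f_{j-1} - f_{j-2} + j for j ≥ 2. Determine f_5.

f_2 = -3·7 - (-4) + 2 = -15
f_3 = -3·(-15) - 7 + 3 = 41
f_4 = -3·41 - (-15) + 4 = -104
f_5 = -3·(-104) - 41 + 5 = 276

276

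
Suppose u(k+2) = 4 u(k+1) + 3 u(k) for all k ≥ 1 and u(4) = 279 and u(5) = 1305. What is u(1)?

Rearranging, u(k-2) = (u(k) - 4 u(k-1)) / 3.
u(3) = (1305 - 4*279) / 3 = 189/3 = 63
u(2) = (279 - 4*63) / 3 = 27/3 = 9
u(1) = (63 - 4*9) / 3 = 27/3 = 9

9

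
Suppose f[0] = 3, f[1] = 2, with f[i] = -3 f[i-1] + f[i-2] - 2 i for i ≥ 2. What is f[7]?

f[2] = -3*2 + 3 - 4 = -7
f[3] = -3*(-7) + 2 - 6 = 17
f[4] = -3*17 + (-7) - 8 = -66
f[5] = -3*(-66) + 17 - 10 = 205
f[6] = -3*205 + (-66) - 12 = -693
f[7] = -3*(-693) + 205 - 14 = 2270

2270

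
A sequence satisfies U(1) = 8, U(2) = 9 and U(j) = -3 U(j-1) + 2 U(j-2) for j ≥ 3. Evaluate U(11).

U(3) = -3·9 + 2·8 = -11
U(4) = -3·(-11) + 2·9 = 51
U(5) = -3·51 + 2·(-11) = -175
U(6) = -3·(-175) + 2·51 = 627
U(7) = -3·627 + 2·(-175) = -2231
U(8) = -3·(-2231) + 2·627 = 7947
U(9) = -3·7947 + 2·(-2231) = -28303
U(10) = -3·(-28303) + 2·7947 = 100803
U(11) = -3·100803 + 2·(-28303) = -359015

-359015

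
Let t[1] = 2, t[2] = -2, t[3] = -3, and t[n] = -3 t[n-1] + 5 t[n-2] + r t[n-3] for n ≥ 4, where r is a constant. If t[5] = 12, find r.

-3

t[4] = -1 + 2r
t[5] = -12 - 8r
So -12 - 8r = 12, giving r = -3.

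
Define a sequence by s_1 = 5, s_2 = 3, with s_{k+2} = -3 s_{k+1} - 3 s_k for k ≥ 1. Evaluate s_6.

162

s_3 = -3·3 - 3·5 = -24
s_4 = -3·(-24) - 3·3 = 63
s_5 = -3·63 - 3·(-24) = -117
s_6 = -3·(-117) - 3·63 = 162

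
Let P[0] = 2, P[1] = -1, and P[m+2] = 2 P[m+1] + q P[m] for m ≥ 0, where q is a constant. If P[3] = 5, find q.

3

P[2] = -2 + 2q
P[3] = -4 + 3q
So -4 + 3q = 5, giving q = 3.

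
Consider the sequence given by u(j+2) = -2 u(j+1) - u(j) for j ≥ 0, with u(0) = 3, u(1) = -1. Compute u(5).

7

u(2) = -2(-1) - 3 = -1
u(3) = -2(-1) - (-1) = 3
u(4) = -2(3) - (-1) = -5
u(5) = -2(-5) - 3 = 7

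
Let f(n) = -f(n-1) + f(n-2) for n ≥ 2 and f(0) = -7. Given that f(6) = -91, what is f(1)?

Let f(1) = y.
f(2) = -7 - y
f(3) = 7 + 2y
f(4) = -14 - 3y
f(5) = 21 + 5y
f(6) = -35 - 8y
So -35 - 8y = -91, giving y = 7.

7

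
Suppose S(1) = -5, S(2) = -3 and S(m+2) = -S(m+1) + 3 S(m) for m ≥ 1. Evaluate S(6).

S(3) = -(-3) + 3·(-5) = -12
S(4) = -(-12) + 3·(-3) = 3
S(5) = -3 + 3·(-12) = -39
S(6) = -(-39) + 3·3 = 48

48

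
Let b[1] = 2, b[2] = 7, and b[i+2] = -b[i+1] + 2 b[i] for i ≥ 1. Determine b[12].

3417

b[3] = -7 + 2*2 = -3
b[4] = -(-3) + 2*7 = 17
b[5] = -17 + 2*(-3) = -23
b[6] = -(-23) + 2*17 = 57
b[7] = -57 + 2*(-23) = -103
b[8] = -(-103) + 2*57 = 217
b[9] = -217 + 2*(-103) = -423
b[10] = -(-423) + 2*217 = 857
b[11] = -857 + 2*(-423) = -1703
b[12] = -(-1703) + 2*857 = 3417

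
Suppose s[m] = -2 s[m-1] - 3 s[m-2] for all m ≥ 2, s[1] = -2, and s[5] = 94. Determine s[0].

-6

Let s[0] = z.
s[2] = 4 - 3z
s[3] = -2 + 6z
s[4] = -8 - 3z
s[5] = 22 - 12z
So 22 - 12z = 94, giving z = -6.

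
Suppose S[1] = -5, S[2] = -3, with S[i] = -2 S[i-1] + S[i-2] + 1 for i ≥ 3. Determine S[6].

-35

S[3] = -2·(-3) + (-5) + 1 = 2
S[4] = -2·2 + (-3) + 1 = -6
S[5] = -2·(-6) + 2 + 1 = 15
S[6] = -2·15 + (-6) + 1 = -35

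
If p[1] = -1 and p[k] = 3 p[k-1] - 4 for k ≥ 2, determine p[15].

The fixed point is -4/(1 - 3) = 2, so p[k] - 2 = 3(p[k-1] - 2).
Hence p[k] = -3·3^{k-1} + 2.
p[15] = -3·3^{14} + 2 = -3·4782969 + 2 = -14348905.

-14348905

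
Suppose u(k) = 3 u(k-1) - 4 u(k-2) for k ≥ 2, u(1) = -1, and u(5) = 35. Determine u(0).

-2

Let u(0) = z.
u(2) = -3 - 4z
u(3) = -5 - 12z
u(4) = -3 - 20z
u(5) = 11 - 12z
So 11 - 12z = 35, giving z = -2.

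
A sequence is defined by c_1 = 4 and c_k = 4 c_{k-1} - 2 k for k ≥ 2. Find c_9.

160206

c_2 = 4*4 - 4 = 12
c_3 = 4*12 - 6 = 42
c_4 = 4*42 - 8 = 160
c_5 = 4*160 - 10 = 630
c_6 = 4*630 - 12 = 2508
c_7 = 4*2508 - 14 = 10018
c_8 = 4*10018 - 16 = 40056
c_9 = 4*40056 - 18 = 160206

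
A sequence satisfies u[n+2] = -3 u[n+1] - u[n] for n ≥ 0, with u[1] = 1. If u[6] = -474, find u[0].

6

Let u[0] = y.
u[2] = -3 - y
u[3] = 8 + 3y
u[4] = -21 - 8y
u[5] = 55 + 21y
u[6] = -144 - 55y
So -144 - 55y = -474, giving y = 6.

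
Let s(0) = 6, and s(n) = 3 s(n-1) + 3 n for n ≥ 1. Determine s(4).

660

s(1) = 3(6) + 3 = 21
s(2) = 3(21) + 6 = 69
s(3) = 3(69) + 9 = 216
s(4) = 3(216) + 12 = 660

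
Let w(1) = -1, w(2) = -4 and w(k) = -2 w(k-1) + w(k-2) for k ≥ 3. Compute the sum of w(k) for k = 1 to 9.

1031

w(3) = -2(-4) + (-1) = 7
w(4) = -2(7) + (-4) = -18
w(5) = -2(-18) + 7 = 43
w(6) = -2(43) + (-18) = -104
w(7) = -2(-104) + 43 = 251
w(8) = -2(251) + (-104) = -606
w(9) = -2(-606) + 251 = 1463
Sum = (-1) + (-4) + 7 + (-18) + 43 + (-104) + 251 + (-606) + 1463 = 1031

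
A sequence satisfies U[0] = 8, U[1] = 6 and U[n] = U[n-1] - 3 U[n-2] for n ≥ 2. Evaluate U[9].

396

U[2] = 6 - 3·8 = -18
U[3] = (-18) - 3·6 = -36
U[4] = (-36) - 3·(-18) = 18
U[5] = 18 - 3·(-36) = 126
U[6] = 126 - 3·18 = 72
U[7] = 72 - 3·126 = -306
U[8] = (-306) - 3·72 = -522
U[9] = (-522) - 3·(-306) = 396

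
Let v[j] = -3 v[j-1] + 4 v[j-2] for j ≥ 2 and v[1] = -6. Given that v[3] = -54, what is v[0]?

Let v[0] = x.
v[2] = 18 + 4x
v[3] = -78 - 12x
So -78 - 12x = -54, giving x = -2.

-2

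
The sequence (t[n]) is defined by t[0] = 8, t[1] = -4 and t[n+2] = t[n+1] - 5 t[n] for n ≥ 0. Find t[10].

6916

t[2] = (-4) - 5·8 = -44
t[3] = (-44) - 5·(-4) = -24
t[4] = (-24) - 5·(-44) = 196
t[5] = 196 - 5·(-24) = 316
t[6] = 316 - 5·196 = -664
t[7] = (-664) - 5·316 = -2244
t[8] = (-2244) - 5·(-664) = 1076
t[9] = 1076 - 5·(-2244) = 12296
t[10] = 12296 - 5·1076 = 6916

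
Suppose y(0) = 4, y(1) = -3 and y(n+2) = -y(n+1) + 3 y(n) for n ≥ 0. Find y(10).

9573

y(2) = -(-3) + 3·4 = 15
y(3) = -15 + 3·(-3) = -24
y(4) = -(-24) + 3·15 = 69
y(5) = -69 + 3·(-24) = -141
y(6) = -(-141) + 3·69 = 348
y(7) = -348 + 3·(-141) = -771
y(8) = -(-771) + 3·348 = 1815
y(9) = -1815 + 3·(-771) = -4128
y(10) = -(-4128) + 3·1815 = 9573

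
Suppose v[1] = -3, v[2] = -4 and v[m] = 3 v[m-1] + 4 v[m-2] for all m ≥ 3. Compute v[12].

v[3] = 3*(-4) + 4*(-3) = -24
v[4] = 3*(-24) + 4*(-4) = -88
v[5] = 3*(-88) + 4*(-24) = -360
v[6] = 3*(-360) + 4*(-88) = -1432
v[7] = 3*(-1432) + 4*(-360) = -5736
v[8] = 3*(-5736) + 4*(-1432) = -22936
v[9] = 3*(-22936) + 4*(-5736) = -91752
v[10] = 3*(-91752) + 4*(-22936) = -367000
v[11] = 3*(-367000) + 4*(-91752) = -1468008
v[12] = 3*(-1468008) + 4*(-367000) = -5872024

-5872024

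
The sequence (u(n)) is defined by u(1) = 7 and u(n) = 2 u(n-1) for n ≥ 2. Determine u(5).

112

u(2) = 2*7 = 14
u(3) = 2*14 = 28
u(4) = 2*28 = 56
u(5) = 2*56 = 112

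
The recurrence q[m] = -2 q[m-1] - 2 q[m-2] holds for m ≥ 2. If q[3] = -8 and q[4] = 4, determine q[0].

-1

Rearranging, q[m-2] = (q[m] + 2 q[m-1]) / -2.
q[2] = (4 + 2(-8)) / -2 = -12/-2 = 6
q[1] = (-8 + 2(6)) / -2 = 4/-2 = -2
q[0] = (6 + 2(-2)) / -2 = 2/-2 = -1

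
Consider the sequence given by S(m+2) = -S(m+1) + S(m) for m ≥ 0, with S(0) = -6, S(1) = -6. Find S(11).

S(2) = -(-6) + (-6) = 0
S(3) = -0 + (-6) = -6
S(4) = -(-6) + 0 = 6
S(5) = -6 + (-6) = -12
S(6) = -(-12) + 6 = 18
S(7) = -18 + (-12) = -30
S(8) = -(-30) + 18 = 48
S(9) = -48 + (-30) = -78
S(10) = -(-78) + 48 = 126
S(11) = -126 + (-78) = -204

-204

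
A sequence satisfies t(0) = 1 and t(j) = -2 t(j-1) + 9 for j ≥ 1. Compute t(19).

The fixed point is 9/(1 + 2) = 3, so t(j) - 3 = -2(t(j-1) - 3).
Hence t(j) = -2·(-2)^j + 3.
t(19) = -2·(-2)^{19} + 3 = -2·-524288 + 3 = 1048579.

1048579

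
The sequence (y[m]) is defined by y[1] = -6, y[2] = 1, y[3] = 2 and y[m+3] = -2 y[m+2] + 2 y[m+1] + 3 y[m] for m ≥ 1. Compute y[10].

y[4] = -2*2 + 2*1 + 3*(-6) = -20
y[5] = -2*(-20) + 2*2 + 3*1 = 47
y[6] = -2*47 + 2*(-20) + 3*2 = -128
y[7] = -2*(-128) + 2*47 + 3*(-20) = 290
y[8] = -2*290 + 2*(-128) + 3*47 = -695
y[9] = -2*(-695) + 2*290 + 3*(-128) = 1586
y[10] = -2*1586 + 2*(-695) + 3*290 = -3692

-3692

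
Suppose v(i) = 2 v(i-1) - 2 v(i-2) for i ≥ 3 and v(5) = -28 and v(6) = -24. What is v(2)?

Rearranging, v(i-2) = (v(i) - 2 v(i-1)) / -2.
v(4) = (-24 - 2*(-28)) / -2 = 32/-2 = -16
v(3) = (-28 - 2*(-16)) / -2 = 4/-2 = -2
v(2) = (-16 - 2*(-2)) / -2 = -12/-2 = 6

6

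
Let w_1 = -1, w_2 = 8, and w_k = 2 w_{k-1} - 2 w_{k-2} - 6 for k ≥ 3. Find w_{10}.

w_3 = 2(8) - 2(-1) - 6 = 12
w_4 = 2(12) - 2(8) - 6 = 2
w_5 = 2(2) - 2(12) - 6 = -26
w_6 = 2(-26) - 2(2) - 6 = -62
w_7 = 2(-62) - 2(-26) - 6 = -78
w_8 = 2(-78) - 2(-62) - 6 = -38
w_9 = 2(-38) - 2(-78) - 6 = 74
w_{10} = 2(74) - 2(-38) - 6 = 218

218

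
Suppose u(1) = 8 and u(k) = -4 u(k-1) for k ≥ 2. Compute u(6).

u(2) = -4(8) = -32
u(3) = -4(-32) = 128
u(4) = -4(128) = -512
u(5) = -4(-512) = 2048
u(6) = -4(2048) = -8192

-8192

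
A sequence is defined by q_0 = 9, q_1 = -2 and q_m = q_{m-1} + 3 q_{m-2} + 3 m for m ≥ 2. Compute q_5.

256

q_2 = (-2) + 3*9 + 6 = 31
q_3 = 31 + 3*(-2) + 9 = 34
q_4 = 34 + 3*31 + 12 = 139
q_5 = 139 + 3*34 + 15 = 256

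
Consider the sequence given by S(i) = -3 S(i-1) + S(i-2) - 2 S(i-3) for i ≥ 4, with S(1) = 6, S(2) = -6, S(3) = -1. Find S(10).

S(4) = -3(-1) + (-6) - 2(6) = -15
S(5) = -3(-15) + (-1) - 2(-6) = 56
S(6) = -3(56) + (-15) - 2(-1) = -181
S(7) = -3(-181) + 56 - 2(-15) = 629
S(8) = -3(629) + (-181) - 2(56) = -2180
S(9) = -3(-2180) + 629 - 2(-181) = 7531
S(10) = -3(7531) + (-2180) - 2(629) = -26031

-26031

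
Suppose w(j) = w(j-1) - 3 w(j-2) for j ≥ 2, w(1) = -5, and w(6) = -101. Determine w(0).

Let w(0) = y.
w(2) = -5 - 3y
w(3) = 10 - 3y
w(4) = 25 + 6y
w(5) = -5 + 15y
w(6) = -80 - 3y
So -80 - 3y = -101, giving y = 7.

7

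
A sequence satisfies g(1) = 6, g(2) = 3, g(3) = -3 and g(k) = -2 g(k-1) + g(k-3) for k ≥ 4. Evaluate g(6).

g(4) = -2·(-3) + 6 = 12
g(5) = -2·12 + 3 = -21
g(6) = -2·(-21) + (-3) = 39

39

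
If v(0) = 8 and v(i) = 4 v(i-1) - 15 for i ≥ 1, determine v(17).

51539607557

The fixed point is -15/(1 - 4) = 5, so v(i) - 5 = 4(v(i-1) - 5).
Hence v(i) = 3·4^i + 5.
v(17) = 3·4^{17} + 5 = 3·17179869184 + 5 = 51539607557.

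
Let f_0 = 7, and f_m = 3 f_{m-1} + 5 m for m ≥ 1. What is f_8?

f_1 = 3(7) + 5 = 26
f_2 = 3(26) + 10 = 88
f_3 = 3(88) + 15 = 279
f_4 = 3(279) + 20 = 857
f_5 = 3(857) + 25 = 2596
f_6 = 3(2596) + 30 = 7818
f_7 = 3(7818) + 35 = 23489
f_8 = 3(23489) + 40 = 70507

70507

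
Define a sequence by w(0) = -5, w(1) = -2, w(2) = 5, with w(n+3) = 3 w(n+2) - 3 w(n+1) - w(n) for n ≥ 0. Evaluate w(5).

112

w(3) = 3(5) - 3(-2) - (-5) = 26
w(4) = 3(26) - 3(5) - (-2) = 65
w(5) = 3(65) - 3(26) - 5 = 112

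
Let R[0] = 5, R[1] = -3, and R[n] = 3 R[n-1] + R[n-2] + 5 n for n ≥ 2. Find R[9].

49260

R[2] = 3(-3) + 5 + 10 = 6
R[3] = 3(6) + (-3) + 15 = 30
R[4] = 3(30) + 6 + 20 = 116
R[5] = 3(116) + 30 + 25 = 403
R[6] = 3(403) + 116 + 30 = 1355
R[7] = 3(1355) + 403 + 35 = 4503
R[8] = 3(4503) + 1355 + 40 = 14904
R[9] = 3(14904) + 4503 + 45 = 49260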